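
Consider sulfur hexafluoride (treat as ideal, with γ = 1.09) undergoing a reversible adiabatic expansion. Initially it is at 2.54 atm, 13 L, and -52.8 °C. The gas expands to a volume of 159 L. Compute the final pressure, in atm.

P₂ ≈ 0.166 atm

Since PV^γ is constant along a reversible adiabat, P₂ = P₁ (V₁/V₂)^γ.
P₂ = 2.54 × (13/159)^(1.09) = 0.1658 atm.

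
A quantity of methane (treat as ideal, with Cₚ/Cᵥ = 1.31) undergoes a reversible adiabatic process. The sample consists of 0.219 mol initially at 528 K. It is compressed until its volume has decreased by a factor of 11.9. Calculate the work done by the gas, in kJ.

Adiabatic: T₁V₁^(γ−1) = T₂V₂^(γ−1) ⇒ T₂ = T₁ (V₁/V₂)^(γ−1).
T₂ = 528 × 11.9^(0.31) = 1138 K.
Q = 0, so ΔU = W_on_gas = nCᵥΔT with Cᵥ = R/(γ−1) = 26.82 J/(mol·K).
ΔU = 0.219 × 26.82 × (1138 − 528) = 3581 J.
Work done by the gas = −ΔU = -3581 J.

W ≈ -3.58 kJ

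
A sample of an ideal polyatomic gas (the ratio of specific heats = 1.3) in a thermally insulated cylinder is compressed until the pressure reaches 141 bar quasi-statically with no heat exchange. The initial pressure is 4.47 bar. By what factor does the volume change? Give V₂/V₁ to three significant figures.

V₂/V₁ ≈ 0.0703

From PV^γ = const, V₂/V₁ = (P₁/P₂)^(1/γ).
V₂/V₁ = (4.47/141)^(0.769) = 0.07031.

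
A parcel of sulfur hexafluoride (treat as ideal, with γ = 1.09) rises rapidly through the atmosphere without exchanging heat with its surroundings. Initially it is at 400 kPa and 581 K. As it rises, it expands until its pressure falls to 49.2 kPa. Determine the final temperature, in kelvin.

T₂ ≈ 489 K

Adiabatic: T₂/T₁ = (P₂/P₁)^((γ−1)/γ).
T₂ = 581 × (49.2/400)^(0.0826) = 488.7 K.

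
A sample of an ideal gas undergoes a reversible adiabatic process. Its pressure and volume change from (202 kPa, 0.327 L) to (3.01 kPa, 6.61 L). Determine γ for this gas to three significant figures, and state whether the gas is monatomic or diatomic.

γ ≈ 1.40; diatomic

PV^γ = const ⇒ γ = ln(P₂/P₁) / ln(V₁/V₂).
γ = ln(3.01/202) / ln(0.327/6.61) = 1.399.
γ ≈ 1.40 is close to 7/5, so the gas is diatomic.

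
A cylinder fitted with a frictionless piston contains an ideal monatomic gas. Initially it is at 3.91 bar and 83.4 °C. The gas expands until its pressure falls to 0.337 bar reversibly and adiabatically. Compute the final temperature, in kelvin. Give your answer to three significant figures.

Along an adiabat T P^((1−γ)/γ) is constant, so T₂ = T₁ (P₂/P₁)^((γ−1)/γ).
For a monatomic ideal gas γ = 5/3, so (γ−1)/γ = 2/5.
T₁ = 83.4 °C = 356.5 K.
T₂ = 356.5 × (0.337/3.91)^(2/5) = 133.8 K.

T₂ ≈ 134 K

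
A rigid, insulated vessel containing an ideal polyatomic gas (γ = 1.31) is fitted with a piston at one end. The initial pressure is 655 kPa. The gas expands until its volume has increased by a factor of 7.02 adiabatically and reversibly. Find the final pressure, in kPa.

Since PV^γ is constant along a reversible adiabat, P₂ = P₁ (V₁/V₂)^γ.
P₂ = 655 × (1/7.02)^(1.31) = 51 kPa.

P₂ ≈ 51.0 kPa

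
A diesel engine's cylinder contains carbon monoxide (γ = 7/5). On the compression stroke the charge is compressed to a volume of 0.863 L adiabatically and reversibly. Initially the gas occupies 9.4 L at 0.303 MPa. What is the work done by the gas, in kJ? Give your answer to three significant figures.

W ≈ -11.4 kJ

P₂ = P₁(V₁/V₂)^γ = 0.303×(9.4/0.863)^(7/5) = 8.578 MPa.
For a reversible adiabat, W_by_gas = (P₁V₁ − P₂V₂)/(γ−1).
W_by = (303000×0.0094 − 8.578×10^6×0.000863) / (2/5) = -11390 J.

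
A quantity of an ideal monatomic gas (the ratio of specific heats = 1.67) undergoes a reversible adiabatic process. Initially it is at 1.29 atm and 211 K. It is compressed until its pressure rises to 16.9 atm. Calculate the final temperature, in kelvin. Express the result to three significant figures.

T₂ ≈ 592 K

Along an adiabat T P^((1−γ)/γ) is constant, so T₂ = T₁ (P₂/P₁)^((γ−1)/γ).
T₂ = 211 × (16.9/1.29)^(0.401) = 592.3 K.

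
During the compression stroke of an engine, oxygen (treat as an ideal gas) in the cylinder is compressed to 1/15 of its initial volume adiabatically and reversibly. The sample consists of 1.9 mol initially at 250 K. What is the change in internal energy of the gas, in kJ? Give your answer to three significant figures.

For a reversible adiabat TV^(γ−1) is constant, so T₂ = T₁ (V₁/V₂)^(γ−1).
γ = 7/5 for a diatomic ideal gas, so γ−1 = 2/5.
T₂ = 250 × 15^(2/5) = 738.5 K.
Q = 0, so ΔU = W_on_gas = nCᵥΔT with Cᵥ = R/(γ−1) = 20.79 J/(mol·K).
ΔU = 1.9 × 20.79 × (738.5 − 250) = 19290 J.

ΔU ≈ 19.3 kJ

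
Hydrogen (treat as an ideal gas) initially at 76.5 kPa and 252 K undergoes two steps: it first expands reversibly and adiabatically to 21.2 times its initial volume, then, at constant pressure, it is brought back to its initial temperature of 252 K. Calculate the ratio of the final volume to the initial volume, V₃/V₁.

For a diatomic ideal gas γ = 7/5.
Adiabatic step: V₂/V₁ = 21.2; T₂ = T₁·(1/21.2)^(2/5) = 74.28 K.
Isobaric step: V₃/V₂ = T₃/T₂ = 252/74.28.
V₃/V₁ = (V₂/V₁)(V₃/V₂) = 21.2 × (252/74.28) = 71.92.

V₃/V₁ ≈ 71.9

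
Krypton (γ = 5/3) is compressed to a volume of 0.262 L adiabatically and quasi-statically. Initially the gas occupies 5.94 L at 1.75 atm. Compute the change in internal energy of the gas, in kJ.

ΔU ≈ 11.1 kJ

P₂ = P₁(V₁/V₂)^γ = 1.75×(5.94/0.262)^(5/3) = 317.8 atm.
For a reversible adiabat, W_by_gas = (P₁V₁ − P₂V₂)/(γ−1).
W_by = (177300×0.00594 − 3.22×10^7×0.000262) / (2/3) = -11080 J.
Q = 0 ⇒ ΔU = −W_by = 11080 J.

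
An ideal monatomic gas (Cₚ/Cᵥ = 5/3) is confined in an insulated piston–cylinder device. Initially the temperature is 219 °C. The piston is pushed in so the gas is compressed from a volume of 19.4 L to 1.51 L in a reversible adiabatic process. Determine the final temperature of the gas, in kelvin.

For a reversible adiabat TV^(γ−1) is constant, so T₂ = T₁ (V₁/V₂)^(γ−1).
T₁ = 219 °C = 492.1 K.
T₂ = 492.1 × (19.4/1.51)^(2/3) = 2700 K.

T₂ ≈ 2700 K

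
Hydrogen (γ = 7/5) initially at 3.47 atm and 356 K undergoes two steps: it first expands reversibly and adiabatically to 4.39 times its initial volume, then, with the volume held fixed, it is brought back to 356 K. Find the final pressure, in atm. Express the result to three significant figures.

P₃ ≈ 0.790 atm

Adiabatic step (PV^γ = const): P₂ = 3.47×(1/4.39)^(7/5) = 0.4374 atm; T₂ = 356×(1/4.39)^(2/5) = 197 K.
Isochoric: P₃ = P₂(T₃/T₂) = 0.4374 × (356/197) = 0.7904 atm.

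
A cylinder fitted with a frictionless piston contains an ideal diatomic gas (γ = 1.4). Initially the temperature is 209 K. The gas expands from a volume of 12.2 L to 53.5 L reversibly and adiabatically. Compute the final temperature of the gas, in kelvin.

T₂ ≈ 116 K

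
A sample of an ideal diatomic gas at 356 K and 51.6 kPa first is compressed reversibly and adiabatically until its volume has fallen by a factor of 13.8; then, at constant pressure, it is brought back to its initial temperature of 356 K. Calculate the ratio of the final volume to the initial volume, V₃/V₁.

V₃/V₁ ≈ 0.0254

For a diatomic ideal gas γ = 7/5.
Adiabatic step: V₂/V₁ = 0.07246; T₂ = T₁·13.8^(2/5) = 1017 K.
Isobaric step: V₃/V₂ = T₃/T₂ = 356/1017.
V₃/V₁ = (V₂/V₁)(V₃/V₂) = 0.07246 × (356/1017) = 0.02536.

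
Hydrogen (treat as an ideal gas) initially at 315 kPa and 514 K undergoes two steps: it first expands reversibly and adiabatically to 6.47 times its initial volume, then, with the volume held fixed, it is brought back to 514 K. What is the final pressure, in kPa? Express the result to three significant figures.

For a diatomic ideal gas γ = 7/5.
Adiabatic step (PV^γ = const): P₂ = 315×(1/6.47)^(7/5) = 23.07 kPa; T₂ = 514×(1/6.47)^(2/5) = 243.6 K.
Isochoric: P₃ = P₂(T₃/T₂) = 23.07 × (514/243.6) = 48.69 kPa.

P₃ ≈ 48.7 kPa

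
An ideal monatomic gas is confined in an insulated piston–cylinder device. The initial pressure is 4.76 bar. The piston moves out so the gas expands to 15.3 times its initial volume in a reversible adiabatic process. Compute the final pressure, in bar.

Since PV^γ is constant along a reversible adiabat, P₂ = P₁ (V₁/V₂)^γ.
For a monatomic ideal gas γ = 5/3.
P₂ = 4.76 × (1/15.3)^(5/3) = 0.05048 bar.

P₂ ≈ 0.0505 bar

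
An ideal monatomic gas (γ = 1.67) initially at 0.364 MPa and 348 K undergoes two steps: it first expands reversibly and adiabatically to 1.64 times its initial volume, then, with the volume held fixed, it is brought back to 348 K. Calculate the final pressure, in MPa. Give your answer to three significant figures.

P₃ ≈ 0.222 MPa

Adiabatic step (PV^γ = const): P₂ = 0.364×(1/1.64)^(1.67) = 0.1593 MPa; T₂ = 348×(1/1.64)^(0.67) = 249.8 K.
Isochoric: P₃ = P₂(T₃/T₂) = 0.1593 × (348/249.8) = 0.222 MPa.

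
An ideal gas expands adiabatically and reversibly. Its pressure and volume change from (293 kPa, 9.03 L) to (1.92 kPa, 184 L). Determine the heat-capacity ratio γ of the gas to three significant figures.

PV^γ = const ⇒ γ = ln(P₂/P₁) / ln(V₁/V₂).
γ = ln(1.92/293) / ln(9.03/184) = 1.668.

γ ≈ 1.67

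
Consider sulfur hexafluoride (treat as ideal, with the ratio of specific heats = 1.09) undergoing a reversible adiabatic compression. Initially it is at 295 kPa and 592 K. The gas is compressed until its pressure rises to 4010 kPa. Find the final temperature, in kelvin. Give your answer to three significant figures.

T₂ ≈ 734 K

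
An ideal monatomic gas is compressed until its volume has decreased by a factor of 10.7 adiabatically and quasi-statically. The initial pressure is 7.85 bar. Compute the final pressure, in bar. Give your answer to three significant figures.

Adiabatic: P₁V₁^γ = P₂V₂^γ ⇒ P₂ = P₁ (V₁/V₂)^γ.
For a monatomic ideal gas γ = 5/3.
P₂ = 7.85 × 10.7^(5/3) = 407.9 bar.

P₂ ≈ 408 bar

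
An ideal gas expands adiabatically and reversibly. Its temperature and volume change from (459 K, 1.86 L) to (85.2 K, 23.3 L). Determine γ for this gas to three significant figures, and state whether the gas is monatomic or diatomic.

TV^(γ−1) = const ⇒ γ − 1 = ln(T₂/T₁) / ln(V₁/V₂).
γ = 1 + ln(85.2/459) / ln(1.86/23.3) = 1.666.
γ ≈ 1.67 is close to 5/3, so the gas is monatomic.

γ ≈ 1.67; monatomic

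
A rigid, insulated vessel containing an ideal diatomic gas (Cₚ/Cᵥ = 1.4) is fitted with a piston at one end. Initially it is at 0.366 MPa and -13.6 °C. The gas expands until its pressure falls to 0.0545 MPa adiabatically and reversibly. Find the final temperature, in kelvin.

T₂ ≈ 151 K

Adiabatic: T₂/T₁ = (P₂/P₁)^((γ−1)/γ).
T₁ = -13.6 °C = 259.5 K.
T₂ = 259.5 × (0.0545/0.366)^(0.286) = 150.6 K.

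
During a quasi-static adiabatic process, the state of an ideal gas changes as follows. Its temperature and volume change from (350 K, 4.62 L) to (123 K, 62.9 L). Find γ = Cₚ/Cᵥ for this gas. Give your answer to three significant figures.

γ ≈ 1.40

TV^(γ−1) = const ⇒ γ − 1 = ln(T₂/T₁) / ln(V₁/V₂).
γ = 1 + ln(123/350) / ln(4.62/62.9) = 1.4.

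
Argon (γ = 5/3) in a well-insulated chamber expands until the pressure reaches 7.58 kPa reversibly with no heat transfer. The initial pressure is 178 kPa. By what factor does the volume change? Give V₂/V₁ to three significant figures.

V₂/V₁ ≈ 6.64

From PV^γ = const, V₂/V₁ = (P₁/P₂)^(1/γ).
V₂/V₁ = (178/7.58)^(3/5) = 6.644.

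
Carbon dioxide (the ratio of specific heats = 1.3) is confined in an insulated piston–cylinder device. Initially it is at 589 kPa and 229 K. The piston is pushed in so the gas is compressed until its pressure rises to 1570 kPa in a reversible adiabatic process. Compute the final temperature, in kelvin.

Along an adiabat T P^((1−γ)/γ) is constant, so T₂ = T₁ (P₂/P₁)^((γ−1)/γ).
T₂ = 229 × (1570/589)^(0.231) = 287.1 K.

T₂ ≈ 287 K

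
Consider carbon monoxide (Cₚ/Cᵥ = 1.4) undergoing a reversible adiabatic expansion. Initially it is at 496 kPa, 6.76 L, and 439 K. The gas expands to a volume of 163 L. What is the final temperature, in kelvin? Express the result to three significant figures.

T₂ ≈ 123 K

For a reversible adiabat TV^(γ−1) is constant, so T₂ = T₁ (V₁/V₂)^(γ−1).
T₂ = 439 × (6.76/163)^(0.4) = 122.9 K.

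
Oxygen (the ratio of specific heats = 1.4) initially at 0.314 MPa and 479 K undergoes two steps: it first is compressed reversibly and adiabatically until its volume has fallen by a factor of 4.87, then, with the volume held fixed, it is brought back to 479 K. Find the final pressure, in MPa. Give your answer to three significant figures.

Adiabatic step (PV^γ = const): P₂ = 0.314×4.87^(1.4) = 2.881 MPa; T₂ = 479×4.87^(0.4) = 902.3 K.
Isochoric: P₃ = P₂(T₃/T₂) = 2.881 × (479/902.3) = 1.529 MPa.

P₃ ≈ 1.53 MPa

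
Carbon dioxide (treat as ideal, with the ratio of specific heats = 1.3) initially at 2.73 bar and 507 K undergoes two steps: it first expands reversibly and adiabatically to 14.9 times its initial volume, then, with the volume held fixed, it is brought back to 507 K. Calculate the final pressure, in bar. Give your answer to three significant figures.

P₃ ≈ 0.183 bar

Adiabatic step (PV^γ = const): P₂ = 2.73×(1/14.9)^(1.3) = 0.08147 bar; T₂ = 507×(1/14.9)^(0.3) = 225.5 K.
Isochoric: P₃ = P₂(T₃/T₂) = 0.08147 × (507/225.5) = 0.1832 bar.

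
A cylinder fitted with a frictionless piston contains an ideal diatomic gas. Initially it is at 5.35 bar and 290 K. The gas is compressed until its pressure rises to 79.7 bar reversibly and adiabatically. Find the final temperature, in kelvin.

Along an adiabat T P^((1−γ)/γ) is constant, so T₂ = T₁ (P₂/P₁)^((γ−1)/γ).
For a diatomic ideal gas γ = 7/5, so (γ−1)/γ = 2/7.
T₂ = 290 × (79.7/5.35)^(2/7) = 627.4 K.

T₂ ≈ 627 K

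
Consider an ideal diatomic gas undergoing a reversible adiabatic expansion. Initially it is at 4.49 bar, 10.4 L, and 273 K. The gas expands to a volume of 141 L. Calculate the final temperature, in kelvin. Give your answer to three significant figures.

Adiabatic: T₁V₁^(γ−1) = T₂V₂^(γ−1) ⇒ T₂ = T₁ (V₁/V₂)^(γ−1).
γ = 7/5 for a diatomic ideal gas.
T₂ = 273 × (10.4/141)^(2/5) = 96.23 K.

T₂ ≈ 96.2 K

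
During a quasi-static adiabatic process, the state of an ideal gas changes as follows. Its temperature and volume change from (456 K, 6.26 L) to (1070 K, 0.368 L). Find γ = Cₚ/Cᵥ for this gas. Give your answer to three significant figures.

TV^(γ−1) = const ⇒ γ − 1 = ln(T₂/T₁) / ln(V₁/V₂).
γ = 1 + ln(1070/456) / ln(6.26/0.368) = 1.301.

γ ≈ 1.30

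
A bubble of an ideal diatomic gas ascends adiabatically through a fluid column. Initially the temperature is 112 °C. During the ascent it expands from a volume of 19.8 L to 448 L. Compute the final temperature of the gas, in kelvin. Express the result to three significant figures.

T₂ ≈ 111 K

Adiabatic: T₁V₁^(γ−1) = T₂V₂^(γ−1) ⇒ T₂ = T₁ (V₁/V₂)^(γ−1).
For a diatomic ideal gas γ = 7/5, so γ−1 = 2/5.
T₁ = 112 °C = 385.1 K.
T₂ = 385.1 × (19.8/448)^(2/5) = 110.6 K.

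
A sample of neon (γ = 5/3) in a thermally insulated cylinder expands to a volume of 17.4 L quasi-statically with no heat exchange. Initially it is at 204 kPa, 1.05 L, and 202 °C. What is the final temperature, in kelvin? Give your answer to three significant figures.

T₂ ≈ 73.1 K

For a reversible adiabat TV^(γ−1) is constant, so T₂ = T₁ (V₁/V₂)^(γ−1).
T₁ = 202 °C = 475.1 K.
T₂ = 475.1 × (1.05/17.4)^(2/3) = 73.1 K.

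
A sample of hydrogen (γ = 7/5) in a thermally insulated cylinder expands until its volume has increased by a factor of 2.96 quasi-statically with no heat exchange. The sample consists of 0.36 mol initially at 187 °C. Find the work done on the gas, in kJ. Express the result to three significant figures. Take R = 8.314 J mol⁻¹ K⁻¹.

W ≈ -1.21 kJ

Adiabatic: T₁V₁^(γ−1) = T₂V₂^(γ−1) ⇒ T₂ = T₁ (V₁/V₂)^(γ−1).
T₁ = 187 °C = 460.1 K.
T₂ = 460.1 × (1/2.96)^(2/5) = 298.1 K.
Q = 0, so ΔU = W_on_gas = nCᵥΔT with Cᵥ = R/(γ−1) = 20.79 J/(mol·K).
ΔU = 0.36 × 20.79 × (298.1 − 460.1) = -1212 J.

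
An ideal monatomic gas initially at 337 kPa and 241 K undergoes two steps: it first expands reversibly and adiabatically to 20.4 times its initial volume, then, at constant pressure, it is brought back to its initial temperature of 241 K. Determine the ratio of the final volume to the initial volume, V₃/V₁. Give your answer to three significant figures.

V₃/V₁ ≈ 152

For a monatomic ideal gas γ = 5/3.
Adiabatic step: V₂/V₁ = 20.4; T₂ = T₁·(1/20.4)^(2/3) = 32.28 K.
Isobaric step: V₃/V₂ = T₃/T₂ = 241/32.28.
V₃/V₁ = (V₂/V₁)(V₃/V₂) = 20.4 × (241/32.28) = 152.3.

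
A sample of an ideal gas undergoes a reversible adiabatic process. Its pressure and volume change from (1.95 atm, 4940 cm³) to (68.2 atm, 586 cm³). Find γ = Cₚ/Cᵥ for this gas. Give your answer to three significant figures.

PV^γ = const ⇒ γ = ln(P₂/P₁) / ln(V₁/V₂).
γ = ln(68.2/1.95) / ln(4940/586) = 1.667.

γ ≈ 1.67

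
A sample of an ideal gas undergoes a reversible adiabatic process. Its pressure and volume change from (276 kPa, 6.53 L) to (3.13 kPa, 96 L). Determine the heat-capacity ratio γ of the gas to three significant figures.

γ ≈ 1.67

PV^γ = const ⇒ γ = ln(P₂/P₁) / ln(V₁/V₂).
γ = ln(3.13/276) / ln(6.53/96) = 1.666.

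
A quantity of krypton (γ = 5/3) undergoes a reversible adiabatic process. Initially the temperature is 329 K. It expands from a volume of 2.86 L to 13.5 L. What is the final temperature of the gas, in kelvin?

For a reversible adiabat TV^(γ−1) is constant, so T₂ = T₁ (V₁/V₂)^(γ−1).
T₂ = 329 × (2.86/13.5)^(2/3) = 116.9 K.

T₂ ≈ 117 K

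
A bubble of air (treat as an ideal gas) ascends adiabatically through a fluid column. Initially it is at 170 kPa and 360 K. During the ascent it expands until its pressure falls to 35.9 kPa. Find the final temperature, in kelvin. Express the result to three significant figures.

Adiabatic: T₂/T₁ = (P₂/P₁)^((γ−1)/γ).
For a diatomic ideal gas γ = 7/5, so (γ−1)/γ = 2/7.
T₂ = 360 × (35.9/170)^(2/7) = 230.9 K.

T₂ ≈ 231 K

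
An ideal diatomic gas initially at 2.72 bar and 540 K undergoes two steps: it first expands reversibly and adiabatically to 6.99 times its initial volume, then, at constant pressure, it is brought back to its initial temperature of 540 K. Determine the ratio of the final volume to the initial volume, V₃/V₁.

V₃/V₁ ≈ 15.2

For a diatomic ideal gas γ = 7/5.
Adiabatic step: V₂/V₁ = 6.99; T₂ = T₁·(1/6.99)^(2/5) = 248.1 K.
Isobaric step: V₃/V₂ = T₃/T₂ = 540/248.1.
V₃/V₁ = (V₂/V₁)(V₃/V₂) = 6.99 × (540/248.1) = 15.21.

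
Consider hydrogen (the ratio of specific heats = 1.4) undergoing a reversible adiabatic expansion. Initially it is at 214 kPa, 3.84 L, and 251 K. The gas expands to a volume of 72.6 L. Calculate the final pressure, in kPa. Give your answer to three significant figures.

P₂ ≈ 3.49 kPa

Since PV^γ is constant along a reversible adiabat, P₂ = P₁ (V₁/V₂)^γ.
P₂ = 214 × (3.84/72.6)^(1.4) = 3.493 kPa.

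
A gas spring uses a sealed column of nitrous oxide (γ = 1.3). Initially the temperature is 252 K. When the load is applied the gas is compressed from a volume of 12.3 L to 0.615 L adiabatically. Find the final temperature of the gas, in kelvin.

T₂ ≈ 619 K

Adiabatic: T₁V₁^(γ−1) = T₂V₂^(γ−1) ⇒ T₂ = T₁ (V₁/V₂)^(γ−1).
T₂ = 252 × (12.3/0.615)^(0.3) = 619 K.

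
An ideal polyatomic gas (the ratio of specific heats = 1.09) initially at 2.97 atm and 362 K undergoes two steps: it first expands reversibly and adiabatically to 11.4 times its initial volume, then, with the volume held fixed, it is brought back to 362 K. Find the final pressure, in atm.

P₃ ≈ 0.261 atm

Adiabatic step (PV^γ = const): P₂ = 2.97×(1/11.4)^(1.09) = 0.2093 atm; T₂ = 362×(1/11.4)^(0.09) = 290.8 K.
Isochoric: P₃ = P₂(T₃/T₂) = 0.2093 × (362/290.8) = 0.2605 atm.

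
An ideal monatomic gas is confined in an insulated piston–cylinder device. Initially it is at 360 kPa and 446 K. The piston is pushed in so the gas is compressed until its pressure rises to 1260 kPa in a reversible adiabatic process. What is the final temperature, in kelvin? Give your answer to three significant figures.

Adiabatic: T₂/T₁ = (P₂/P₁)^((γ−1)/γ).
For a monatomic ideal gas γ = 5/3, so (γ−1)/γ = 2/5.
T₂ = 446 × (1260/360)^(2/5) = 736.1 K.

T₂ ≈ 736 K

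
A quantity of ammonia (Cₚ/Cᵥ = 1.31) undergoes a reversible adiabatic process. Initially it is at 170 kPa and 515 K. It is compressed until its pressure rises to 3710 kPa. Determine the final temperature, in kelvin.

Along an adiabat T P^((1−γ)/γ) is constant, so T₂ = T₁ (P₂/P₁)^((γ−1)/γ).
T₂ = 515 × (3710/170)^(0.237) = 1068 K.

T₂ ≈ 1070 K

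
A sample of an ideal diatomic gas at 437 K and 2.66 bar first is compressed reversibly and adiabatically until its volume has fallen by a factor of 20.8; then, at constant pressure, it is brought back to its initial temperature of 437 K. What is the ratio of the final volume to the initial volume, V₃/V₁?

For a diatomic ideal gas γ = 7/5.
Adiabatic step: V₂/V₁ = 0.04808; T₂ = T₁·20.8^(2/5) = 1471 K.
Isobaric step: V₃/V₂ = T₃/T₂ = 437/1471.
V₃/V₁ = (V₂/V₁)(V₃/V₂) = 0.04808 × (437/1471) = 0.01428.

V₃/V₁ ≈ 0.0143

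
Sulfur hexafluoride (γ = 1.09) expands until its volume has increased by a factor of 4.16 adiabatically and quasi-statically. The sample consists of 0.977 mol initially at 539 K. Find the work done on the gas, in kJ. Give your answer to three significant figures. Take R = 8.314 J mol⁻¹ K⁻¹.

W ≈ -5.86 kJ

Adiabatic: T₁V₁^(γ−1) = T₂V₂^(γ−1) ⇒ T₂ = T₁ (V₁/V₂)^(γ−1).
T₂ = 539 × (1/4.16)^(0.09) = 474.1 K.
Q = 0, so ΔU = W_on_gas = nCᵥΔT with Cᵥ = R/(γ−1) = 92.38 J/(mol·K).
ΔU = 0.977 × 92.38 × (474.1 − 539) = -5857 J.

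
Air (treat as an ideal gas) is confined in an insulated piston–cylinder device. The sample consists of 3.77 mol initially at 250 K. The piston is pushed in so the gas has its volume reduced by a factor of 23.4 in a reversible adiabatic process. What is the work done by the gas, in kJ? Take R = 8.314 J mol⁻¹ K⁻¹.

For a reversible adiabat TV^(γ−1) is constant, so T₂ = T₁ (V₁/V₂)^(γ−1).
γ = 7/5 for a diatomic ideal gas, so γ−1 = 2/5.
T₂ = 250 × 23.4^(2/5) = 882.3 K.
Q = 0, so ΔU = W_on_gas = nCᵥΔT with Cᵥ = R/(γ−1) = 20.79 J/(mol·K).
ΔU = 3.77 × 20.79 × (882.3 − 250) = 49550 J.
Work done by the gas = −ΔU = -49550 J.

W ≈ -49.5 kJ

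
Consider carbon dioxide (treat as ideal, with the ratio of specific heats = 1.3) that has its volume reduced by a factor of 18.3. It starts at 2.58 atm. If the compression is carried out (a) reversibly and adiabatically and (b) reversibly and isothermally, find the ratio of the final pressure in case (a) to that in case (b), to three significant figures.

P_adiabatic / P_isothermal ≈ 2.39

Isothermal: P_b = P₁(V₁/V₂) = 2.58×18.3.
Adiabatic: P_a = P₁(V₁/V₂)^γ = 2.58×18.3^(1.3).
P_a/P_b = (V₁/V₂)^(γ−1) = 18.3^(0.3) = 2.392.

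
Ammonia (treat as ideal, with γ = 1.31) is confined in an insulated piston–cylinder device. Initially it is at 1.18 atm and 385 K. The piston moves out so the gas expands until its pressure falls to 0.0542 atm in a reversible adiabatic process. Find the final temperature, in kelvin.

Adiabatic: T₂/T₁ = (P₂/P₁)^((γ−1)/γ).
T₂ = 385 × (0.0542/1.18)^(0.237) = 185.7 K.

T₂ ≈ 186 K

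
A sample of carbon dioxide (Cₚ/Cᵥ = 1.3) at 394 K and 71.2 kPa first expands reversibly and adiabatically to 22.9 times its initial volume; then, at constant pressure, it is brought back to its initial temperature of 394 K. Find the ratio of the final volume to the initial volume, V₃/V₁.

Adiabatic step: V₂/V₁ = 22.9; T₂ = T₁·(1/22.9)^(0.3) = 154 K.
Isobaric step: V₃/V₂ = T₃/T₂ = 394/154.
V₃/V₁ = (V₂/V₁)(V₃/V₂) = 22.9 × (394/154) = 58.58.

V₃/V₁ ≈ 58.6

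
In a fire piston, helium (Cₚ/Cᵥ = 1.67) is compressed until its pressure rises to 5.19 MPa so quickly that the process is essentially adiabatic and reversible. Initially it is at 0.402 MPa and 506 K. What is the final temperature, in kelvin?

Adiabatic: T₂/T₁ = (P₂/P₁)^((γ−1)/γ).
T₂ = 506 × (5.19/0.402)^(0.401) = 1412 K.

T₂ ≈ 1410 K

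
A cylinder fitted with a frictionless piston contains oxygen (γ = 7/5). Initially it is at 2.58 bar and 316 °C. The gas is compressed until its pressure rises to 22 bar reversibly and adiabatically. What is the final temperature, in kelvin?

T₂ ≈ 1090 K

Along an adiabat T P^((1−γ)/γ) is constant, so T₂ = T₁ (P₂/P₁)^((γ−1)/γ).
T₁ = 316 °C = 589.1 K.
T₂ = 589.1 × (22/2.58)^(2/7) = 1087 K.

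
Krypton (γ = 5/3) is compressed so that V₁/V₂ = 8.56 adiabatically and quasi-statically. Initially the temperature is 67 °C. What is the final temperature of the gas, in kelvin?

For a reversible adiabat TV^(γ−1) is constant, so T₂ = T₁ (V₁/V₂)^(γ−1).
T₁ = 67 °C = 340.1 K.
T₂ = 340.1 × 8.56^(2/3) = 1423 K.

T₂ ≈ 1420 K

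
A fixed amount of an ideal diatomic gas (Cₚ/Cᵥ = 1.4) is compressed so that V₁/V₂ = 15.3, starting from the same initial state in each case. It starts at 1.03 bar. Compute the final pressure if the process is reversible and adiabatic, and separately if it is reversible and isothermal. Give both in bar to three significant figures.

Isothermal: P₂ = P₁(V₁/V₂) = 1.03×15.3 = 15.76 bar.
Adiabatic: P₂ = P₁(V₁/V₂)^γ = 1.03×15.3^(1.4) = 46.93 bar.

adiabatic: 46.9 bar; isothermal: 15.8 bar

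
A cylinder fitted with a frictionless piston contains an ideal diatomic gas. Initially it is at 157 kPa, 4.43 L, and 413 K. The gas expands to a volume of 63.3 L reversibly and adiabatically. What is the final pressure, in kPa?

P₂ ≈ 3.79 kPa

Adiabatic: P₁V₁^γ = P₂V₂^γ ⇒ P₂ = P₁ (V₁/V₂)^γ.
γ = 7/5 for a diatomic ideal gas.
P₂ = 157 × (4.43/63.3)^(7/5) = 3.792 kPa.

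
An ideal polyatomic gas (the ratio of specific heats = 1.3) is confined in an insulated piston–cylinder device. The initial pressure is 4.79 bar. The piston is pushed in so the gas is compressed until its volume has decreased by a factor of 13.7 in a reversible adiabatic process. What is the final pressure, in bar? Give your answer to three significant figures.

Adiabatic: P₁V₁^γ = P₂V₂^γ ⇒ P₂ = P₁ (V₁/V₂)^γ.
P₂ = 4.79 × 13.7^(1.3) = 143.9 bar.

P₂ ≈ 144 bar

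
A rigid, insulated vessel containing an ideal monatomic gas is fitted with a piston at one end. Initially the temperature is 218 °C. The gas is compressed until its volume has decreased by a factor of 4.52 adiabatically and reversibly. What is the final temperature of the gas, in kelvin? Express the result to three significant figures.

Adiabatic: T₁V₁^(γ−1) = T₂V₂^(γ−1) ⇒ T₂ = T₁ (V₁/V₂)^(γ−1).
For a monatomic ideal gas γ = 5/3, so γ−1 = 2/3.
T₁ = 218 °C = 491.1 K.
T₂ = 491.1 × 4.52^(2/3) = 1343 K.

T₂ ≈ 1340 K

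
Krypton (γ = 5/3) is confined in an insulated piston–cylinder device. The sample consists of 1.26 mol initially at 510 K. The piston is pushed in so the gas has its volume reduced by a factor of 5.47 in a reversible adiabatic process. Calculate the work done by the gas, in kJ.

For a reversible adiabat TV^(γ−1) is constant, so T₂ = T₁ (V₁/V₂)^(γ−1).
T₂ = 510 × 5.47^(2/3) = 1583 K.
Q = 0, so ΔU = W_on_gas = nCᵥΔT with Cᵥ = R/(γ−1) = 12.47 J/(mol·K).
ΔU = 1.26 × 12.47 × (1583 − 510) = 16870 J.
Work done by the gas = −ΔU = -16870 J.

W ≈ -16.9 kJ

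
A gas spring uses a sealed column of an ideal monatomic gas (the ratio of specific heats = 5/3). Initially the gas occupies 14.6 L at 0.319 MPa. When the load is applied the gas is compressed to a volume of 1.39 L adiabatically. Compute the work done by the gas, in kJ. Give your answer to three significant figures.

W ≈ -26.5 kJ

P₂ = P₁(V₁/V₂)^γ = 0.319×(14.6/1.39)^(5/3) = 16.07 MPa.
For a reversible adiabat, W_by_gas = (P₁V₁ − P₂V₂)/(γ−1).
W_by = (319000×0.0146 − 1.607×10^7×0.00139) / (2/3) = -26520 J.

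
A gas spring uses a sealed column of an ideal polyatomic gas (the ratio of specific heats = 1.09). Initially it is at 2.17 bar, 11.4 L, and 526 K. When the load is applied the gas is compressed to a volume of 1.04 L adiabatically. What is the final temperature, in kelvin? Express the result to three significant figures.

Adiabatic: T₁V₁^(γ−1) = T₂V₂^(γ−1) ⇒ T₂ = T₁ (V₁/V₂)^(γ−1).
T₂ = 526 × (11.4/1.04)^(0.09) = 652.5 K.

T₂ ≈ 652 K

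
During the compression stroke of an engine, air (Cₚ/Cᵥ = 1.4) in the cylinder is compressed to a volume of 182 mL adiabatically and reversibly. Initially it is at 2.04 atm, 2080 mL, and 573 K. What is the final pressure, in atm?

P₂ ≈ 61.8 atm

Since PV^γ is constant along a reversible adiabat, P₂ = P₁ (V₁/V₂)^γ.
P₂ = 2.04 × (2080/182)^(1.4) = 61.78 atm.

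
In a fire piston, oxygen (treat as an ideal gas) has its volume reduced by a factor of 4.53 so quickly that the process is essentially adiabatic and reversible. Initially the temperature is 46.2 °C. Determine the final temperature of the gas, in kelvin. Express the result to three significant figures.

T₂ ≈ 584 K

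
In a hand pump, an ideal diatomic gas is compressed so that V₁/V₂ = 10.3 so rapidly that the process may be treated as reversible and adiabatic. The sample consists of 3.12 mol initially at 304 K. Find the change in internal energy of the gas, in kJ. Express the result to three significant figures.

For a reversible adiabat TV^(γ−1) is constant, so T₂ = T₁ (V₁/V₂)^(γ−1).
γ = 7/5 for a diatomic ideal gas, so γ−1 = 2/5.
T₂ = 304 × 10.3^(2/5) = 772.7 K.
Q = 0, so ΔU = W_on_gas = nCᵥΔT with Cᵥ = R/(γ−1) = 20.79 J/(mol·K).
ΔU = 3.12 × 20.79 × (772.7 − 304) = 30390 J.

ΔU ≈ 30.4 kJ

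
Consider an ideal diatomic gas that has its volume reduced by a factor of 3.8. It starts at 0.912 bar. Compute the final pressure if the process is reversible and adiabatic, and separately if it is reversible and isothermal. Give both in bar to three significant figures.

For a diatomic ideal gas γ = 7/5.
Isothermal: P₂ = P₁(V₁/V₂) = 0.912×3.8 = 3.466 bar.
Adiabatic: P₂ = P₁(V₁/V₂)^γ = 0.912×3.8^(7/5) = 5.911 bar.

adiabatic: 5.91 bar; isothermal: 3.47 bar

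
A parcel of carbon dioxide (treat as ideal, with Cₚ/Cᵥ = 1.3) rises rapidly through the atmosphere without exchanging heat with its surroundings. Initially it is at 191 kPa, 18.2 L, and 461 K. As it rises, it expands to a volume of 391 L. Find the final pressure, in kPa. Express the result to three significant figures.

Since PV^γ is constant along a reversible adiabat, P₂ = P₁ (V₁/V₂)^γ.
P₂ = 191 × (18.2/391)^(1.3) = 3.542 kPa.

P₂ ≈ 3.54 kPa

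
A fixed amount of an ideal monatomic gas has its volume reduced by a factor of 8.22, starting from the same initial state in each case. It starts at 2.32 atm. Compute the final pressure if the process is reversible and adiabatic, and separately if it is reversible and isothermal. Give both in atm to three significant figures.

adiabatic: 77.7 atm; isothermal: 19.1 atm

For a monatomic ideal gas γ = 5/3.
Isothermal: P₂ = P₁(V₁/V₂) = 2.32×8.22 = 19.07 atm.
Adiabatic: P₂ = P₁(V₁/V₂)^γ = 2.32×8.22^(5/3) = 77.67 atm.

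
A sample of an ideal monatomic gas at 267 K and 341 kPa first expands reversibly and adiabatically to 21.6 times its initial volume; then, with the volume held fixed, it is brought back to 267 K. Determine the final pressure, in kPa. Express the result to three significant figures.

For a monatomic ideal gas γ = 5/3.
Adiabatic step (PV^γ = const): P₂ = 341×(1/21.6)^(5/3) = 2.035 kPa; T₂ = 267×(1/21.6)^(2/3) = 34.43 K.
Isochoric: P₃ = P₂(T₃/T₂) = 2.035 × (267/34.43) = 15.79 kPa.

P₃ ≈ 15.8 kPa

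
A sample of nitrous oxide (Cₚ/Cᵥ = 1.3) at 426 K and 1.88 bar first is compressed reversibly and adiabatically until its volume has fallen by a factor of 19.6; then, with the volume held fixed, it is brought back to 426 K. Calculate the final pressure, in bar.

Adiabatic step (PV^γ = const): P₂ = 1.88×19.6^(1.3) = 89.97 bar; T₂ = 426×19.6^(0.3) = 1040 K.
Isochoric: P₃ = P₂(T₃/T₂) = 89.97 × (426/1040) = 36.85 bar.

P₃ ≈ 36.8 bar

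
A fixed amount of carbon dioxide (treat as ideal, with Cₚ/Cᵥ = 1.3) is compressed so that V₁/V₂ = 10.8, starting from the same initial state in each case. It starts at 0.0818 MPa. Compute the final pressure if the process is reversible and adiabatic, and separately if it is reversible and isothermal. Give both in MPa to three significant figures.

Isothermal: P₂ = P₁(V₁/V₂) = 0.0818×10.8 = 0.8834 MPa.
Adiabatic: P₂ = P₁(V₁/V₂)^γ = 0.0818×10.8^(1.3) = 1.804 MPa.

adiabatic: 1.80 MPa; isothermal: 0.883 MPa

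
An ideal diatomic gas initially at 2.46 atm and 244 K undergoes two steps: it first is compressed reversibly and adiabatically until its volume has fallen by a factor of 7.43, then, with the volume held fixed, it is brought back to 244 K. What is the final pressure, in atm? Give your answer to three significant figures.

P₃ ≈ 18.3 atm

For a diatomic ideal gas γ = 7/5.
Adiabatic step (PV^γ = const): P₂ = 2.46×7.43^(7/5) = 40.77 atm; T₂ = 244×7.43^(2/5) = 544.2 K.
Isochoric: P₃ = P₂(T₃/T₂) = 40.77 × (244/544.2) = 18.28 atm.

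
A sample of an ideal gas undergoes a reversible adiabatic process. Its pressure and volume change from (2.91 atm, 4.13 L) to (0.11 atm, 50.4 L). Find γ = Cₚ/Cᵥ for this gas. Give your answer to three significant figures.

PV^γ = const ⇒ γ = ln(P₂/P₁) / ln(V₁/V₂).
γ = ln(0.11/2.91) / ln(4.13/50.4) = 1.309.

γ ≈ 1.31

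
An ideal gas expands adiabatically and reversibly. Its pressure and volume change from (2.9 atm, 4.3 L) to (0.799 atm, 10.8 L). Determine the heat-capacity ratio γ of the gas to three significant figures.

γ ≈ 1.40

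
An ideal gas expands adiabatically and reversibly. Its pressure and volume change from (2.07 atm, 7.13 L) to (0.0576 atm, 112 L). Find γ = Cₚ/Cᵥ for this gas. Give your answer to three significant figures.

γ ≈ 1.30

PV^γ = const ⇒ γ = ln(P₂/P₁) / ln(V₁/V₂).
γ = ln(0.0576/2.07) / ln(7.13/112) = 1.3.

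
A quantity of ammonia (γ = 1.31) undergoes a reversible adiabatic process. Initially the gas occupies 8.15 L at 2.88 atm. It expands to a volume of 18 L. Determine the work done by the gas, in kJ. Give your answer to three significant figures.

P₂ = P₁(V₁/V₂)^γ = 2.88×(8.15/18)^(1.31) = 1.02 atm.
For a reversible adiabat, W_by_gas = (P₁V₁ − P₂V₂)/(γ−1).
W_by = (291800×0.00815 − 103400×0.018) / (0.31) = 1671 J.

W ≈ 1.67 kJ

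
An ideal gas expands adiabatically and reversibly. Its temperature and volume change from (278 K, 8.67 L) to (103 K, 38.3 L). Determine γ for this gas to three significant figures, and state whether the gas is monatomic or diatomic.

TV^(γ−1) = const ⇒ γ − 1 = ln(T₂/T₁) / ln(V₁/V₂).
γ = 1 + ln(103/278) / ln(8.67/38.3) = 1.668.
γ ≈ 1.67 is close to 5/3, so the gas is monatomic.

γ ≈ 1.67; monatomic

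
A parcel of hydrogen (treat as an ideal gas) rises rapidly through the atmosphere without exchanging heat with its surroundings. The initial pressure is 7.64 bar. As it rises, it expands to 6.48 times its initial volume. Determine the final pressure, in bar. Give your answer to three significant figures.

Since PV^γ is constant along a reversible adiabat, P₂ = P₁ (V₁/V₂)^γ.
For a diatomic ideal gas γ = 7/5.
P₂ = 7.64 × (1/6.48)^(7/5) = 0.5583 bar.

P₂ ≈ 0.558 bar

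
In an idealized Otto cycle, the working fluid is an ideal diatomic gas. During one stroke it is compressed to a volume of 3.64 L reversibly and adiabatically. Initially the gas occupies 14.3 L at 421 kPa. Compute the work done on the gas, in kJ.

W ≈ 11.0 kJ

γ = 7/5 for a diatomic ideal gas.
P₂ = P₁(V₁/V₂)^γ = 421×(14.3/3.64)^(7/5) = 2859 kPa.
For a reversible adiabat, W_by_gas = (P₁V₁ − P₂V₂)/(γ−1).
W_by = (421000×0.0143 − 2.859×10^6×0.00364) / (2/5) = -10970 J.
W_on_gas = −W_by = 10970 J.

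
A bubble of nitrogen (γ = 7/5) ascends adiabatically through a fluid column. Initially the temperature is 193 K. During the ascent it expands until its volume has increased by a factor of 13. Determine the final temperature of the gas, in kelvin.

T₂ ≈ 69.2 K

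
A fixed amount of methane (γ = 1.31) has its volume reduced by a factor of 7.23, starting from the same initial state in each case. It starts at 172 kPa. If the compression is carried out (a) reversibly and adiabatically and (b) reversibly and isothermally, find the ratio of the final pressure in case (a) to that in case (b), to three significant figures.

Isothermal: P_b = P₁(V₁/V₂) = 172×7.23.
Adiabatic: P_a = P₁(V₁/V₂)^γ = 172×7.23^(1.31).
P_a/P_b = (V₁/V₂)^(γ−1) = 7.23^(0.31) = 1.846.

P_adiabatic / P_isothermal ≈ 1.85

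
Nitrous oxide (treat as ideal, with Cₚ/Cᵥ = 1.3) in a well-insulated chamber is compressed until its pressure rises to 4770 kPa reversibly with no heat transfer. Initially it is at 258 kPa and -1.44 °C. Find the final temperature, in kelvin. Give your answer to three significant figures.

Along an adiabat T P^((1−γ)/γ) is constant, so T₂ = T₁ (P₂/P₁)^((γ−1)/γ).
T₁ = -1.44 °C = 271.7 K.
T₂ = 271.7 × (4770/258)^(0.231) = 532.7 K.

T₂ ≈ 533 K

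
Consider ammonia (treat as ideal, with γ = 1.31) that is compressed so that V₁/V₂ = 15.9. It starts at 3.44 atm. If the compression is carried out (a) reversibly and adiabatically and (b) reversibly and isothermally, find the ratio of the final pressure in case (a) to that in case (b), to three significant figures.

Isothermal: P_b = P₁(V₁/V₂) = 3.44×15.9.
Adiabatic: P_a = P₁(V₁/V₂)^γ = 3.44×15.9^(1.31).
P_a/P_b = (V₁/V₂)^(γ−1) = 15.9^(0.31) = 2.357.

P_adiabatic / P_isothermal ≈ 2.36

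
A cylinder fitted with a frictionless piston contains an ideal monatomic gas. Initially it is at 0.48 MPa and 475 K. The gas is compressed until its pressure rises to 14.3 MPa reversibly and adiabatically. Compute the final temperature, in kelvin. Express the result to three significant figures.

Along an adiabat T P^((1−γ)/γ) is constant, so T₂ = T₁ (P₂/P₁)^((γ−1)/γ).
For a monatomic ideal gas γ = 5/3, so (γ−1)/γ = 2/5.
T₂ = 475 × (14.3/0.48)^(2/5) = 1846 K.

T₂ ≈ 1850 K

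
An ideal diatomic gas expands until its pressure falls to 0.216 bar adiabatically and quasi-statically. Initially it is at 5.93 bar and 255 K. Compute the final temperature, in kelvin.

T₂ ≈ 99.0 K

Along an adiabat T P^((1−γ)/γ) is constant, so T₂ = T₁ (P₂/P₁)^((γ−1)/γ).
For a diatomic ideal gas γ = 7/5, so (γ−1)/γ = 2/7.
T₂ = 255 × (0.216/5.93)^(2/7) = 98.97 K.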